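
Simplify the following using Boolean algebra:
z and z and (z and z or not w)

z and z and (z and z or not w)
= z and z
= z

z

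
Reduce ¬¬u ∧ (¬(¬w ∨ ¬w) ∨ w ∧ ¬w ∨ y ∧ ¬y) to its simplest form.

u ∧ w

¬¬u ∧ (¬(¬w ∨ ¬w) ∨ w ∧ ¬w ∨ y ∧ ¬y)
= ¬¬u ∧ (¬(¬w ∨ ¬w) ∨ w ∧ ¬w)
= ¬¬u ∧ (w ∧ w ∨ w ∧ ¬w)
= ¬¬u ∧ w
= u ∧ w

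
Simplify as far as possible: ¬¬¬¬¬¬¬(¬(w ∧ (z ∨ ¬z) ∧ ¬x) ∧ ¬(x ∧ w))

¬¬¬¬¬¬¬(¬(w ∧ (z ∨ ¬z) ∧ ¬x) ∧ ¬(x ∧ w))
= ¬¬¬¬¬(¬(w ∧ (z ∨ ¬z) ∧ ¬x) ∧ ¬(x ∧ w))
= ¬¬¬¬¬(¬(w ∧ ¬x) ∧ ¬(x ∧ w))
= ¬¬¬¬(w ∧ ¬x ∨ x ∧ w)
= ¬¬¬¬w
= ¬¬w
= w

w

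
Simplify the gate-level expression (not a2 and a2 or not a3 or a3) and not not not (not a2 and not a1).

a2 or a1

(not a2 and a2 or not a3 or a3) and not not not (not a2 and not a1)
= (not a3 or a3) and not not not (not a2 and not a1)   [complement / identity]
= (not a3 or a3) and not (not a2 and not a1)   [double negation]
= (not a3 or a3) and (a2 or a1)   [De Morgan]
= a2 or a1   [complement / identity]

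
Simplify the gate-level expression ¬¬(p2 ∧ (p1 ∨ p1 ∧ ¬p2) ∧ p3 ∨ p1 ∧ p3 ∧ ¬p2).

p1 ∧ p3

¬¬(p2 ∧ (p1 ∨ p1 ∧ ¬p2) ∧ p3 ∨ p1 ∧ p3 ∧ ¬p2)
= ¬¬(p2 ∧ p1 ∧ p3 ∨ p1 ∧ p3 ∧ ¬p2)   — absorption
= ¬¬((p2 ∨ ¬p2) ∧ p1 ∧ p3)   — distribution
= ¬¬(p1 ∧ p3)   — complement / identity
= p1 ∧ p3   — double negation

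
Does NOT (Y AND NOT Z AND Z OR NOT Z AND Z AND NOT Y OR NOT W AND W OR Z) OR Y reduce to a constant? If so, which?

NOT (Y AND NOT Z AND Z OR NOT Z AND Z AND NOT Y OR NOT W AND W OR Z) OR Y
= NOT (Y AND NOT Z AND Z OR NOT Z AND Z AND NOT Y OR Z) OR Y
= NOT (NOT Z AND Z OR Z) OR Y
= NOT Z OR Y
This depends on Y, Z, so it is not a constant.

no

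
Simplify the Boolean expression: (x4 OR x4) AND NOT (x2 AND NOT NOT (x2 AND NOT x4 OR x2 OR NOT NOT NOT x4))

x4 AND NOT x2

(x4 OR x4) AND NOT (x2 AND NOT NOT (x2 AND NOT x4 OR x2 OR NOT NOT NOT x4))
= (x4 OR x4) AND NOT (x2 AND (x2 AND NOT x4 OR x2 OR NOT NOT NOT x4))   — double negation
= (x4 OR x4) AND NOT (x2 AND (x2 OR NOT NOT NOT x4))   — absorption
= (x4 OR x4) AND NOT (x2 AND (x2 OR NOT x4))   — double negation
= (x4 OR x4) AND NOT x2   — absorption
= x4 AND NOT x2   — idempotence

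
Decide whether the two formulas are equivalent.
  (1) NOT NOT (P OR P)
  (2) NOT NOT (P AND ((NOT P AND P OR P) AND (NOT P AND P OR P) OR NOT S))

Yes

E1: NOT NOT (P OR P)
    = P OR P   [double negation]
    = P   [idempotence]
E2: NOT NOT (P AND ((NOT P AND P OR P) AND (NOT P AND P OR P) OR NOT S))
    = NOT NOT (P AND (NOT P AND P OR P AND P OR NOT S))   [distribution]
    = P AND (NOT P AND P OR P AND P OR NOT S)   [double negation]
    = P AND (P OR NOT S)   [distribution]
    = P   [absorption]
Both reduce to P, so they are equivalent.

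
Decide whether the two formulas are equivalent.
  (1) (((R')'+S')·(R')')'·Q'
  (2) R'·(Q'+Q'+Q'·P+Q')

E1: (((R')'+S')·(R')')'·Q'
    = ((R')')'·Q'   — absorption
    = R'·Q'   — double negation
E2: R'·(Q'+Q'+Q'·P+Q')
    = R'·(Q'+Q'+Q')   — absorption
    = R'·(Q'+Q')   — idempotence
    = R'·Q'   — idempotence
Both reduce to R'·Q', so they are equivalent.

Yes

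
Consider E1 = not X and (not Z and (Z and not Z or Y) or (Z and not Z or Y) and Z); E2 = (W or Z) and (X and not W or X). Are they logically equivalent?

E1: not X and (not Z and (Z and not Z or Y) or (Z and not Z or Y) and Z)
    = not X and (Z and not Z or Y)   (distribution)
    = not X and Y   (complement / identity)
E2: (W or Z) and (X and not W or X)
    = (W or Z) and X   (absorption)
These differ: at W=1, X=1, Y=0, Z=0, E1 = 0 but E2 = 1.

No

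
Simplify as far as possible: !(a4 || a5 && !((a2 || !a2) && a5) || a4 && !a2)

!(a4 || a5 && !((a2 || !a2) && a5) || a4 && !a2)
= !(a4 || a5 && !a5 || a4 && !a2)   [complement / identity]
= !(a4 || a4 && !a2)   [complement / identity]
= !a4   [absorption]

!a4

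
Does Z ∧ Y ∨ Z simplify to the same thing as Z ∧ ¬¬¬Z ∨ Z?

Yes

E1: Z ∧ Y ∨ Z
    = Z   (absorption)
E2: Z ∧ ¬¬¬Z ∨ Z
    = Z ∧ ¬Z ∨ Z   (double negation)
    = Z   (complement / identity)
Both reduce to Z, so they are equivalent.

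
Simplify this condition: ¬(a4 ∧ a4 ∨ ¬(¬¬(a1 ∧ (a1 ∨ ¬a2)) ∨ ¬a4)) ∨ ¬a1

¬(a4 ∧ a4 ∨ ¬(¬¬(a1 ∧ (a1 ∨ ¬a2)) ∨ ¬a4)) ∨ ¬a1
= ¬(a4 ∧ a4 ∨ ¬(¬¬a1 ∨ ¬a4)) ∨ ¬a1   [absorption]
= ¬(a4 ∧ a4 ∨ ¬a1 ∧ a4) ∨ ¬a1   [De Morgan]
= ¬((a4 ∨ ¬a1) ∧ a4) ∨ ¬a1   [distribution]
= ¬a4 ∨ ¬a1   [absorption]

¬a4 ∨ ¬a1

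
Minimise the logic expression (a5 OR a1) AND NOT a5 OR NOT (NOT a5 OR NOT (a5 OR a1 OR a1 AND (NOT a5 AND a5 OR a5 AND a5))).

(a5 OR a1) AND NOT a5 OR NOT (NOT a5 OR NOT (a5 OR a1 OR a1 AND (NOT a5 AND a5 OR a5 AND a5)))
= (a5 OR a1) AND NOT a5 OR NOT (NOT a5 OR NOT (a5 OR a1 OR a1 AND a5))   [distribution]
= (a5 OR a1) AND NOT a5 OR a5 AND (a5 OR a1 OR a1 AND a5)   [De Morgan]
= (a5 OR a1) AND NOT a5 OR a5 AND (a5 OR a1)   [absorption]
= a5 OR a1   [distribution]

a5 OR a1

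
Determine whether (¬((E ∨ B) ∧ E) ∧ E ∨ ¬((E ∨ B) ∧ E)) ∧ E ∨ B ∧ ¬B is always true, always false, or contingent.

(¬((E ∨ B) ∧ E) ∧ E ∨ ¬((E ∨ B) ∧ E)) ∧ E ∨ B ∧ ¬B
= ¬((E ∨ B) ∧ E) ∧ E ∨ B ∧ ¬B   [absorption]
= ¬((E ∨ B) ∧ E) ∧ E   [complement / identity]
= ¬E ∧ E   [absorption]
= False   [complement]

always false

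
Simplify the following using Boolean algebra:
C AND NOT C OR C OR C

C

C AND NOT C OR C OR C
= C OR C   [complement / identity]
= C   [idempotence]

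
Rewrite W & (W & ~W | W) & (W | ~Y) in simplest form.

W & (W & ~W | W) & (W | ~Y)
= W & W & (W | ~Y)   [complement / identity]
= W & W   [absorption]
= W   [idempotence]

W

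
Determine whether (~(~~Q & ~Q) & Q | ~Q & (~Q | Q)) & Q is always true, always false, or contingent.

(~(~~Q & ~Q) & Q | ~Q & (~Q | Q)) & Q
= ((~Q | Q) & Q | ~Q & (~Q | Q)) & Q   [De Morgan]
= (~Q | Q) & Q   [distribution]
= Q   [complement / identity]
This depends on Q, so it is not a constant.

contingent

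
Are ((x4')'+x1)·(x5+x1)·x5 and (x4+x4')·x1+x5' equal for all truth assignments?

No

E1: ((x4')'+x1)·(x5+x1)·x5
    = ((x4')'+x1)·x5   (absorption)
    = (x4+x1)·x5   (double negation)
E2: (x4+x4')·x1+x5'
    = x1+x5'   (complement / identity)
These differ: at x1=0, x4=0, x5=0, E1 = 0 but E2 = 1.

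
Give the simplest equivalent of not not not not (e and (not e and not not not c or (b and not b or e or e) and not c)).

e and not c

not not not not (e and (not e and not not not c or (b and not b or e or e) and not c))
= not not not not (e and (not e and not not not c or (e or e) and not c))
= not not not not (e and (not e and not c or (e or e) and not c))
= not not not not (e and (not e and not c or e and not c))
= not not (e and (not e and not c or e and not c))
= e and (not e and not c or e and not c)
= e and not c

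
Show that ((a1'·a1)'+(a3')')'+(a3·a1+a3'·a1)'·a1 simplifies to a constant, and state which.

0

((a1'·a1)'+(a3')')'+(a3·a1+a3'·a1)'·a1
= a1'·a1·a3'+(a3·a1+a3'·a1)'·a1   [De Morgan]
= a1'·a1·a3'+a1'·a1   [distribution]
= a1'·a1   [absorption]
= 0   [complement]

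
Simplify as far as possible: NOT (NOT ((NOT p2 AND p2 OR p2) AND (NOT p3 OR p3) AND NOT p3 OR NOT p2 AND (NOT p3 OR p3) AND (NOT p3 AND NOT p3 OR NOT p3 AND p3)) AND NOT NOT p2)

NOT (NOT ((NOT p2 AND p2 OR p2) AND (NOT p3 OR p3) AND NOT p3 OR NOT p2 AND (NOT p3 OR p3) AND (NOT p3 AND NOT p3 OR NOT p3 AND p3)) AND NOT NOT p2)
= NOT (NOT ((NOT p2 AND p2 OR p2) AND (NOT p3 OR p3) AND NOT p3 OR NOT p2 AND (NOT p3 OR p3) AND NOT p3) AND NOT NOT p2)   (distribution)
= NOT (NOT (p2 AND (NOT p3 OR p3) AND NOT p3 OR NOT p2 AND (NOT p3 OR p3) AND NOT p3) AND NOT NOT p2)   (complement / identity)
= NOT (NOT ((NOT p3 OR p3) AND NOT p3) AND NOT NOT p2)   (distribution)
= NOT (NOT NOT p3 AND NOT NOT p2)   (complement / identity)
= NOT p3 OR NOT p2   (De Morgan)

NOT p3 OR NOT p2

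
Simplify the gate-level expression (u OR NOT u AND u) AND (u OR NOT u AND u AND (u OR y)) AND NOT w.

u AND NOT w

(u OR NOT u AND u) AND (u OR NOT u AND u AND (u OR y)) AND NOT w
= (u OR NOT u AND u) AND (u OR NOT u AND u) AND NOT w   (absorption)
= (u OR NOT u AND u) AND NOT w   (idempotence)
= u AND NOT w   (complement / identity)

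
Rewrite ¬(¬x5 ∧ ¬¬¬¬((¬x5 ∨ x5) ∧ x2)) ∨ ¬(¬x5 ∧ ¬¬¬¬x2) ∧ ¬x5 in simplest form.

x5 ∨ ¬x2

¬(¬x5 ∧ ¬¬¬¬((¬x5 ∨ x5) ∧ x2)) ∨ ¬(¬x5 ∧ ¬¬¬¬x2) ∧ ¬x5
= ¬(¬x5 ∧ ¬¬¬¬x2) ∨ ¬(¬x5 ∧ ¬¬¬¬x2) ∧ ¬x5   (complement / identity)
= ¬(¬x5 ∧ ¬¬¬¬x2)   (absorption)
= ¬(¬x5 ∧ ¬¬x2)   (double negation)
= x5 ∨ ¬x2   (De Morgan)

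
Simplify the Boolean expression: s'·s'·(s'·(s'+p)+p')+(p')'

s'+p

s'·s'·(s'·(s'+p)+p')+(p')'
= s'·(s'·(s'+p)+p')+(p')'   [idempotence]
= s'·(s'+p')+(p')'   [absorption]
= s'+(p')'   [absorption]
= s'+p   [double negation]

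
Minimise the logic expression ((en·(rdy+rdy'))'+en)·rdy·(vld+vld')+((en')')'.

((en·(rdy+rdy'))'+en)·rdy·(vld+vld')+((en')')'
= (en'+en)·rdy·(vld+vld')+((en')')'   — complement / identity
= rdy·(vld+vld')+((en')')'   — complement / identity
= rdy·(vld+vld')+en'   — double negation
= rdy+en'   — complement / identity

rdy+en'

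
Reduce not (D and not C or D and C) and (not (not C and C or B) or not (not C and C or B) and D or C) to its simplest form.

not D and (not B or C)

not (D and not C or D and C) and (not (not C and C or B) or not (not C and C or B) and D or C)
= not D and (not (not C and C or B) or not (not C and C or B) and D or C)   — distribution
= not D and (not (not C and C or B) or C)   — absorption
= not D and (not B or C)   — complement / identity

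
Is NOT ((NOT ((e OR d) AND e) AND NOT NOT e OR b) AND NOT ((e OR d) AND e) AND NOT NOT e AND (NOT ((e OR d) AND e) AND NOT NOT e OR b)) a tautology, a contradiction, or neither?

NOT ((NOT ((e OR d) AND e) AND NOT NOT e OR b) AND NOT ((e OR d) AND e) AND NOT NOT e AND (NOT ((e OR d) AND e) AND NOT NOT e OR b))
= NOT ((NOT ((e OR d) AND e) AND NOT NOT e OR b) AND NOT ((e OR d) AND e) AND NOT NOT e)   (absorption)
= NOT (NOT ((e OR d) AND e) AND NOT NOT e)   (absorption)
= NOT (NOT e AND NOT NOT e)   (absorption)
= e OR NOT e   (De Morgan)
= TRUE   (complement)

tautology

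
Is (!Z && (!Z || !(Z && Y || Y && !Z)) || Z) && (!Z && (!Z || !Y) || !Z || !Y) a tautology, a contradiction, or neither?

(!Z && (!Z || !(Z && Y || Y && !Z)) || Z) && (!Z && (!Z || !Y) || !Z || !Y)
= (!Z && (!Z || !Y) || Z) && (!Z && (!Z || !Y) || !Z || !Y)   [distribution]
= !Z && (!Z || !Y) || Z && (!Z || !Y)   [distribution]
= !Z || !Y   [distribution]
This depends on Y, Z, so it is not a constant.

neither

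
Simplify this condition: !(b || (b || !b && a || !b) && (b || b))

!b

!(b || (b || !b && a || !b) && (b || b))
= !(b || b || (!b && a || !b) && b)
= !(b || b || !b && b)
= !(b || b)
= !b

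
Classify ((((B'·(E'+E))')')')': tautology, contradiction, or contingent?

((((B'·(E'+E))')')')'
= ((B'·(E'+E))')'   [double negation]
= ((B')')'   [complement / identity]
= B'   [double negation]
This depends on B, so it is not a constant.

contingent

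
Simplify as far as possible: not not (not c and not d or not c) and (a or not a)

not c

not not (not c and not d or not c) and (a or not a)
= not not not c and (a or not a)   (absorption)
= not c and (a or not a)   (double negation)
= not c   (complement / identity)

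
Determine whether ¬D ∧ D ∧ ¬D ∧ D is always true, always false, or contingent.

always false

¬D ∧ D ∧ ¬D ∧ D
= ¬D ∧ D   (idempotence)
= False   (complement)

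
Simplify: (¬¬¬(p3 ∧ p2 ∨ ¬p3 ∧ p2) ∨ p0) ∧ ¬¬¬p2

¬p2

(¬¬¬(p3 ∧ p2 ∨ ¬p3 ∧ p2) ∨ p0) ∧ ¬¬¬p2
= (¬¬¬p2 ∨ p0) ∧ ¬¬¬p2   — distribution
= ¬¬¬p2   — absorption
= ¬p2   — double negation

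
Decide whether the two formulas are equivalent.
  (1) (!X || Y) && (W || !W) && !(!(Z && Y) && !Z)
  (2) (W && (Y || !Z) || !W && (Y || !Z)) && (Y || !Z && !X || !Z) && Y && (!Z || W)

No

E1: (!X || Y) && (W || !W) && !(!(Z && Y) && !Z)
    = (!X || Y) && !(!(Z && Y) && !Z)   [complement / identity]
    = (!X || Y) && (Z && Y || Z)   [De Morgan]
    = (!X || Y) && Z   [absorption]
E2: (W && (Y || !Z) || !W && (Y || !Z)) && (Y || !Z && !X || !Z) && Y && (!Z || W)
    = (W && (Y || !Z) || !W && (Y || !Z)) && (Y || !Z) && Y && (!Z || W)   [absorption]
    = (Y || !Z) && (Y || !Z) && Y && (!Z || W)   [distribution]
    = (Y || !Z) && Y && (!Z || W)   [absorption]
    = Y && (!Z || W)   [absorption]
These differ: at W=0, X=0, Y=1, Z=0, E1 = 0 but E2 = 1.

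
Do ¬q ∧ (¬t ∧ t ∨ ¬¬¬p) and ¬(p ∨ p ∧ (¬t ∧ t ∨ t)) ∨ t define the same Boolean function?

No

E1: ¬q ∧ (¬t ∧ t ∨ ¬¬¬p)
    = ¬q ∧ (¬t ∧ t ∨ ¬p)   [double negation]
    = ¬q ∧ ¬p   [complement / identity]
E2: ¬(p ∨ p ∧ (¬t ∧ t ∨ t)) ∨ t
    = ¬(p ∨ p ∧ t) ∨ t   [complement / identity]
    = ¬p ∨ t   [absorption]
These differ: at p=0, q=1, t=1, E1 = 0 but E2 = 1.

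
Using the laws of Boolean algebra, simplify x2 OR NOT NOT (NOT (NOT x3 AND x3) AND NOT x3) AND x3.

x2 OR NOT NOT (NOT (NOT x3 AND x3) AND NOT x3) AND x3
= x2 OR NOT (NOT x3 AND x3 OR x3) AND x3   [De Morgan]
= x2 OR NOT x3 AND x3   [complement / identity]
= x2   [complement / identity]

x2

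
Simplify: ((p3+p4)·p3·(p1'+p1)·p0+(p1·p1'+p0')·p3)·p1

p3·p1

((p3+p4)·p3·(p1'+p1)·p0+(p1·p1'+p0')·p3)·p1
= ((p3+p4)·p3·(p1'+p1)·p0+p0'·p3)·p1   (complement / identity)
= ((p3+p4)·p3·p0+p0'·p3)·p1   (complement / identity)
= (p3·p0+p0'·p3)·p1   (absorption)
= p3·p1   (distribution)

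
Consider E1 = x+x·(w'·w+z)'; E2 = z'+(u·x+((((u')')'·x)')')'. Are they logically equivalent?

No

E1: x+x·(w'·w+z)'
    = x+x·z'   (complement / identity)
    = x   (absorption)
E2: z'+(u·x+((((u')')'·x)')')'
    = z'+(u·x+((u')')'·x)'   (double negation)
    = z'+(u·x+u'·x)'   (double negation)
    = z'+x'   (distribution)
These differ: at u=0, w=0, x=0, z=1, E1 = 0 but E2 = 1.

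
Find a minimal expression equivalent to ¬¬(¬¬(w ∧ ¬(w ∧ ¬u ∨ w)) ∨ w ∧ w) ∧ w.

¬¬(¬¬(w ∧ ¬(w ∧ ¬u ∨ w)) ∨ w ∧ w) ∧ w
= ¬¬(¬¬(w ∧ ¬w) ∨ w ∧ w) ∧ w   — absorption
= ¬¬(w ∧ ¬w ∨ w ∧ w) ∧ w   — double negation
= (w ∧ ¬w ∨ w ∧ w) ∧ w   — double negation
= w ∧ w   — distribution
= w   — idempotence

w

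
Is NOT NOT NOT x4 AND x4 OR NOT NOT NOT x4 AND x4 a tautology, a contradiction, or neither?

contradiction

NOT NOT NOT x4 AND x4 OR NOT NOT NOT x4 AND x4
= NOT NOT NOT x4 AND x4   (idempotence)
= NOT x4 AND x4   (double negation)
= FALSE   (complement)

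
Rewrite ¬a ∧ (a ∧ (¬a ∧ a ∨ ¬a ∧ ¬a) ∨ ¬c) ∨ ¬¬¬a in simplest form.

¬a ∧ (a ∧ (¬a ∧ a ∨ ¬a ∧ ¬a) ∨ ¬c) ∨ ¬¬¬a
= ¬a ∧ (a ∧ ¬a ∧ (a ∨ ¬a) ∨ ¬c) ∨ ¬¬¬a   [distribution]
= ¬a ∧ (a ∧ ¬a ∨ ¬c) ∨ ¬¬¬a   [complement / identity]
= ¬a ∧ (a ∧ ¬a ∨ ¬c) ∨ ¬a   [double negation]
= ¬a ∧ ¬c ∨ ¬a   [complement / identity]
= ¬a   [absorption]

¬a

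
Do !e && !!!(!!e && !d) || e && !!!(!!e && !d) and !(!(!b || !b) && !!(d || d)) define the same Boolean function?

E1: !e && !!!(!!e && !d) || e && !!!(!!e && !d)
    = !!!(!!e && !d)
    = !(!!e && !d)
    = !e || d
E2: !(!(!b || !b) && !!(d || d))
    = !(!!b && !!(d || d))
    = !b || !(d || d)
    = !b || !d
These differ: at b=1, d=0, e=1, E1 = 0 but E2 = 1.

No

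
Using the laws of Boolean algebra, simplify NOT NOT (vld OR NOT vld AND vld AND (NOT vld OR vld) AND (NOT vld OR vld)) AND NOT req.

NOT NOT (vld OR NOT vld AND vld AND (NOT vld OR vld) AND (NOT vld OR vld)) AND NOT req
= (vld OR NOT vld AND vld AND (NOT vld OR vld) AND (NOT vld OR vld)) AND NOT req   (double negation)
= (vld OR NOT vld AND vld AND (NOT vld OR vld)) AND NOT req   (complement / identity)
= (vld OR NOT vld AND vld) AND NOT req   (complement / identity)
= vld AND NOT req   (complement / identity)

vld AND NOT req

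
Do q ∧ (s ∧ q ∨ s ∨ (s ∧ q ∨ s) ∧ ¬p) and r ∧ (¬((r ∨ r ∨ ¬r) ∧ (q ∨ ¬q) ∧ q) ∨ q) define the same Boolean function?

E1: q ∧ (s ∧ q ∨ s ∨ (s ∧ q ∨ s) ∧ ¬p)
    = q ∧ (s ∧ q ∨ s)   [absorption]
    = q ∧ s   [absorption]
E2: r ∧ (¬((r ∨ r ∨ ¬r) ∧ (q ∨ ¬q) ∧ q) ∨ q)
    = r ∧ (¬((r ∨ ¬r) ∧ (q ∨ ¬q) ∧ q) ∨ q)   [idempotence]
    = r ∧ (¬((q ∨ ¬q) ∧ q) ∨ q)   [complement / identity]
    = r ∧ (¬q ∨ q)   [complement / identity]
    = r   [complement / identity]
These differ: at p=0, q=0, r=1, s=1, E1 = 0 but E2 = 1.

No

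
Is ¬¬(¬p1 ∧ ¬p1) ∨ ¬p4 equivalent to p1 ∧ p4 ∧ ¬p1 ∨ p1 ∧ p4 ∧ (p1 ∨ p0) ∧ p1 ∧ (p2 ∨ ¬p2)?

E1: ¬¬(¬p1 ∧ ¬p1) ∨ ¬p4
    = ¬¬¬p1 ∨ ¬p4   (idempotence)
    = ¬p1 ∨ ¬p4   (double negation)
E2: p1 ∧ p4 ∧ ¬p1 ∨ p1 ∧ p4 ∧ (p1 ∨ p0) ∧ p1 ∧ (p2 ∨ ¬p2)
    = p1 ∧ p4 ∧ ¬p1 ∨ p1 ∧ p4 ∧ (p1 ∨ p0) ∧ p1   (complement / identity)
    = p1 ∧ p4 ∧ ¬p1 ∨ p1 ∧ p4 ∧ p1   (absorption)
    = p1 ∧ p4   (distribution)
These differ: at p0=0, p1=0, p2=0, p4=0, E1 = 1 but E2 = 0.

No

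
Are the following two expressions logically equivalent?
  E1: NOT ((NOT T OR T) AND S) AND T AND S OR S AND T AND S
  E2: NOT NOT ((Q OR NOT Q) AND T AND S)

Yes

E1: NOT ((NOT T OR T) AND S) AND T AND S OR S AND T AND S
    = NOT S AND T AND S OR S AND T AND S   — complement / identity
    = T AND S   — distribution
E2: NOT NOT ((Q OR NOT Q) AND T AND S)
    = NOT NOT (T AND S)   — complement / identity
    = T AND S   — double negation
Both reduce to T AND S, so they are equivalent.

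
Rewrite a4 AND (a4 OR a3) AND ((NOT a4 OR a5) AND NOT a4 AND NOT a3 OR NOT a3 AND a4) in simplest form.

a4 AND (a4 OR a3) AND ((NOT a4 OR a5) AND NOT a4 AND NOT a3 OR NOT a3 AND a4)
= a4 AND ((NOT a4 OR a5) AND NOT a4 AND NOT a3 OR NOT a3 AND a4)   (absorption)
= a4 AND (NOT a4 AND NOT a3 OR NOT a3 AND a4)   (absorption)
= a4 AND NOT a3   (distribution)

a4 AND NOT a3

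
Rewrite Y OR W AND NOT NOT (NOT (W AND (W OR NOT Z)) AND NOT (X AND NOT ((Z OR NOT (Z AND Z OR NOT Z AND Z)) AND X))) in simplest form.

Y OR W AND NOT NOT (NOT (W AND (W OR NOT Z)) AND NOT (X AND NOT ((Z OR NOT (Z AND Z OR NOT Z AND Z)) AND X)))
= Y OR W AND NOT NOT (NOT W AND NOT (X AND NOT ((Z OR NOT (Z AND Z OR NOT Z AND Z)) AND X)))   [absorption]
= Y OR W AND NOT NOT (NOT W AND NOT (X AND NOT ((Z OR NOT Z) AND X)))   [distribution]
= Y OR W AND NOT NOT (NOT W AND NOT (X AND NOT X))   [complement / identity]
= Y OR W AND NOT (W OR X AND NOT X)   [De Morgan]
= Y OR W AND NOT W   [complement / identity]
= Y   [complement / identity]

Y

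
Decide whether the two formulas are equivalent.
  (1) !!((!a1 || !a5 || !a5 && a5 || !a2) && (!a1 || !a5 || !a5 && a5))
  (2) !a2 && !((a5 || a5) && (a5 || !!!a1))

No

E1: !!((!a1 || !a5 || !a5 && a5 || !a2) && (!a1 || !a5 || !a5 && a5))
    = (!a1 || !a5 || !a5 && a5 || !a2) && (!a1 || !a5 || !a5 && a5)   — double negation
    = !a1 || !a5 || !a5 && a5   — absorption
    = !a1 || !a5   — complement / identity
E2: !a2 && !((a5 || a5) && (a5 || !!!a1))
    = !a2 && !(a5 || a5 && !!!a1)   — distribution
    = !a2 && !(a5 || a5 && !a1)   — double negation
    = !a2 && !a5   — absorption
These differ: at a1=0, a2=1, a5=0, E1 = 1 but E2 = 0.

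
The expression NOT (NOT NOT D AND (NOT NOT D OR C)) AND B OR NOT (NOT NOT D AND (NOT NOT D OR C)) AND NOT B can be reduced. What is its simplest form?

NOT D

NOT (NOT NOT D AND (NOT NOT D OR C)) AND B OR NOT (NOT NOT D AND (NOT NOT D OR C)) AND NOT B
= NOT (NOT NOT D AND (NOT NOT D OR C))
= NOT NOT NOT D
= NOT D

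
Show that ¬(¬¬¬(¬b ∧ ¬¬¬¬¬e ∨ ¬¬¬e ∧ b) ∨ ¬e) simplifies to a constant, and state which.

¬(¬¬¬(¬b ∧ ¬¬¬¬¬e ∨ ¬¬¬e ∧ b) ∨ ¬e)
= ¬(¬¬¬(¬b ∧ ¬¬¬e ∨ ¬¬¬e ∧ b) ∨ ¬e)   (double negation)
= ¬(¬¬¬¬¬¬e ∨ ¬e)   (distribution)
= ¬¬¬¬¬e ∧ e   (De Morgan)
= ¬¬¬e ∧ e   (double negation)
= ¬e ∧ e   (double negation)
= False   (complement)

False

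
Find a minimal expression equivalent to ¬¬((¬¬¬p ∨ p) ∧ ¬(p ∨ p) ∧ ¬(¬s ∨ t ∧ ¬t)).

¬¬((¬¬¬p ∨ p) ∧ ¬(p ∨ p) ∧ ¬(¬s ∨ t ∧ ¬t))
= ¬¬((¬p ∨ p) ∧ ¬(p ∨ p) ∧ ¬(¬s ∨ t ∧ ¬t))   (double negation)
= (¬p ∨ p) ∧ ¬(p ∨ p) ∧ ¬(¬s ∨ t ∧ ¬t)   (double negation)
= (¬p ∨ p) ∧ ¬(p ∨ p) ∧ ¬¬s   (complement / identity)
= (¬p ∨ p) ∧ ¬(p ∨ p) ∧ s   (double negation)
= (¬p ∨ p) ∧ ¬p ∧ s   (idempotence)
= ¬p ∧ s   (complement / identity)

¬p ∧ s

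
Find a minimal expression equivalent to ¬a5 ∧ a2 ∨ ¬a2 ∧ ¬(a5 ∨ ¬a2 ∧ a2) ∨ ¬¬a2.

¬a5 ∧ a2 ∨ ¬a2 ∧ ¬(a5 ∨ ¬a2 ∧ a2) ∨ ¬¬a2
= ¬a5 ∧ a2 ∨ ¬a2 ∧ ¬a5 ∨ ¬¬a2
= ¬a5 ∧ a2 ∨ ¬a2 ∧ ¬a5 ∨ a2
= ¬a5 ∨ a2

¬a5 ∨ a2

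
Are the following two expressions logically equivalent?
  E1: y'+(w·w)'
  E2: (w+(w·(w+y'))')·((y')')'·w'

E1: y'+(w·w)'
    = y'+w'
E2: (w+(w·(w+y'))')·((y')')'·w'
    = (w+w')·((y')')'·w'
    = ((y')')'·w'
    = y'·w'
These differ: at w=1, y=0, E1 = 1 but E2 = 0.

No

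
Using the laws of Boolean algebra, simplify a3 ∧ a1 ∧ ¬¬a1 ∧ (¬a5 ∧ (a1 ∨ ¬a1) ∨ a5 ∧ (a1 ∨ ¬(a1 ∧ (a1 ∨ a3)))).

a3 ∧ a1 ∧ ¬¬a1 ∧ (¬a5 ∧ (a1 ∨ ¬a1) ∨ a5 ∧ (a1 ∨ ¬(a1 ∧ (a1 ∨ a3))))
= a3 ∧ a1 ∧ a1 ∧ (¬a5 ∧ (a1 ∨ ¬a1) ∨ a5 ∧ (a1 ∨ ¬(a1 ∧ (a1 ∨ a3))))   — double negation
= a3 ∧ a1 ∧ a1 ∧ (¬a5 ∧ (a1 ∨ ¬a1) ∨ a5 ∧ (a1 ∨ ¬a1))   — absorption
= a3 ∧ a1 ∧ a1 ∧ (a1 ∨ ¬a1)   — distribution
= a3 ∧ a1 ∧ a1   — complement / identity
= a3 ∧ a1   — idempotence

a3 ∧ a1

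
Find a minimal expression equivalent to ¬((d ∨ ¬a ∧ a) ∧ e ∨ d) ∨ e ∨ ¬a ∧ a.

¬((d ∨ ¬a ∧ a) ∧ e ∨ d) ∨ e ∨ ¬a ∧ a
= ¬(d ∧ e ∨ d) ∨ e ∨ ¬a ∧ a   — complement / identity
= ¬(d ∧ e ∨ d) ∨ e   — complement / identity
= ¬d ∨ e   — absorption

¬d ∨ e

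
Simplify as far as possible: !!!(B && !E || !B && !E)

E

!!!(B && !E || !B && !E)
= !!!!E
= !!E
= E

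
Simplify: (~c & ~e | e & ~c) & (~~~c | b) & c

(~c & ~e | e & ~c) & (~~~c | b) & c
= (~c & ~e | e & ~c) & (~c | b) & c   (double negation)
= ~c & (~c | b) & c   (distribution)
= ~c & c   (absorption)
= 0   (complement)

0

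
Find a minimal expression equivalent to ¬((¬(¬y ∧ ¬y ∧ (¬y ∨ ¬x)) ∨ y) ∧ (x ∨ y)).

¬((¬(¬y ∧ ¬y ∧ (¬y ∨ ¬x)) ∨ y) ∧ (x ∨ y))
= ¬((¬(¬y ∧ ¬y) ∨ y) ∧ (x ∨ y))   — absorption
= ¬((¬¬y ∨ y) ∧ (x ∨ y))   — idempotence
= ¬((y ∨ y) ∧ (x ∨ y))   — double negation
= ¬(y ∧ x ∨ y)   — distribution
= ¬y   — absorption

¬y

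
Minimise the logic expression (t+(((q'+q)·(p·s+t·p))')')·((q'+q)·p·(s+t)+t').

(t+(((q'+q)·(p·s+t·p))')')·((q'+q)·p·(s+t)+t')
= (t+(((q'+q)·p·(s+t))')')·((q'+q)·p·(s+t)+t')
= (t+(q'+q)·p·(s+t))·((q'+q)·p·(s+t)+t')
= (q'+q)·p·(s+t)+t·t'
= (q'+q)·p·(s+t)
= p·(s+t)

p·(s+t)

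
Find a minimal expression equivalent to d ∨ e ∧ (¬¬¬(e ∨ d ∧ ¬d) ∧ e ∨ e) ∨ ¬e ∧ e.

d ∨ e ∧ (¬¬¬(e ∨ d ∧ ¬d) ∧ e ∨ e) ∨ ¬e ∧ e
= d ∨ e ∧ (¬(e ∨ d ∧ ¬d) ∧ e ∨ e) ∨ ¬e ∧ e   [double negation]
= d ∨ e ∧ (¬e ∧ e ∨ e) ∨ ¬e ∧ e   [complement / identity]
= d ∨ e ∧ e ∨ ¬e ∧ e   [complement / identity]
= d ∨ e   [distribution]

d ∨ e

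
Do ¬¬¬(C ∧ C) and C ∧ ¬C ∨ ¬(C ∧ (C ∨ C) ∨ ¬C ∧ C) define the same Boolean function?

Yes

E1: ¬¬¬(C ∧ C)
    = ¬(C ∧ C)   — double negation
    = ¬C   — idempotence
E2: C ∧ ¬C ∨ ¬(C ∧ (C ∨ C) ∨ ¬C ∧ C)
    = ¬(C ∧ (C ∨ C) ∨ ¬C ∧ C)   — complement / identity
    = ¬(C ∧ C ∨ ¬C ∧ C)   — idempotence
    = ¬C   — distribution
Both reduce to ¬C, so they are equivalent.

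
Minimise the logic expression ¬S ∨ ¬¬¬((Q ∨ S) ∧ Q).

¬S ∨ ¬¬¬((Q ∨ S) ∧ Q)
= ¬S ∨ ¬¬¬Q   [absorption]
= ¬S ∨ ¬Q   [double negation]

¬S ∨ ¬Q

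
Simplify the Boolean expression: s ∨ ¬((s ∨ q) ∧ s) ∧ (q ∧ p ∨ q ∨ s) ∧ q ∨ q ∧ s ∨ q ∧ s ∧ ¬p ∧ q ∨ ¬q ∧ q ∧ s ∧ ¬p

s ∨ q

s ∨ ¬((s ∨ q) ∧ s) ∧ (q ∧ p ∨ q ∨ s) ∧ q ∨ q ∧ s ∨ q ∧ s ∧ ¬p ∧ q ∨ ¬q ∧ q ∧ s ∧ ¬p
= s ∨ ¬s ∧ (q ∧ p ∨ q ∨ s) ∧ q ∨ q ∧ s ∨ q ∧ s ∧ ¬p ∧ q ∨ ¬q ∧ q ∧ s ∧ ¬p   — absorption
= s ∨ ¬s ∧ (q ∧ p ∨ q ∨ s) ∧ q ∨ q ∧ s ∨ q ∧ s ∧ ¬p   — distribution
= s ∨ ¬s ∧ (q ∨ s) ∧ q ∨ q ∧ s ∨ q ∧ s ∧ ¬p   — absorption
= s ∨ ¬s ∧ (q ∨ s) ∧ q ∨ q ∧ s   — absorption
= s ∨ ¬s ∧ q ∨ q ∧ s   — absorption
= s ∨ q   — distribution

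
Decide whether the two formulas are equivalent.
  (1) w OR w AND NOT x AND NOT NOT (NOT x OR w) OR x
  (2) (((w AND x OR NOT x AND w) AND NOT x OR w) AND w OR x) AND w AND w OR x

Yes

E1: w OR w AND NOT x AND NOT NOT (NOT x OR w) OR x
    = w OR w AND NOT x AND (NOT x OR w) OR x
    = w OR w AND NOT x OR x
    = w OR x
E2: (((w AND x OR NOT x AND w) AND NOT x OR w) AND w OR x) AND w AND w OR x
    = ((w AND NOT x OR w) AND w OR x) AND w AND w OR x
    = (w AND w OR x) AND w AND w OR x
    = w AND w OR x
    = w OR x
Both reduce to w OR x, so they are equivalent.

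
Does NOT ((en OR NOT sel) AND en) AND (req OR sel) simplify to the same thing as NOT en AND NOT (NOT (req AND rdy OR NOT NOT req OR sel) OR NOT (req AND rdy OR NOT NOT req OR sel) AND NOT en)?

Yes

E1: NOT ((en OR NOT sel) AND en) AND (req OR sel)
    = NOT en AND (req OR sel)   (absorption)
E2: NOT en AND NOT (NOT (req AND rdy OR NOT NOT req OR sel) OR NOT (req AND rdy OR NOT NOT req OR sel) AND NOT en)
    = NOT en AND NOT NOT (req AND rdy OR NOT NOT req OR sel)   (absorption)
    = NOT en AND (req AND rdy OR NOT NOT req OR sel)   (double negation)
    = NOT en AND (req AND rdy OR req OR sel)   (double negation)
    = NOT en AND (req OR sel)   (absorption)
Both reduce to NOT en AND (req OR sel), so they are equivalent.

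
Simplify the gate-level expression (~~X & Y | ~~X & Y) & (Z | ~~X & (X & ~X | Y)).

X & Y

(~~X & Y | ~~X & Y) & (Z | ~~X & (X & ~X | Y))
= (~~X & Y | ~~X & Y) & (Z | ~~X & Y)   — complement / identity
= ~~X & Y & Z | ~~X & Y   — distribution
= ~~X & Y   — absorption
= X & Y   — double negation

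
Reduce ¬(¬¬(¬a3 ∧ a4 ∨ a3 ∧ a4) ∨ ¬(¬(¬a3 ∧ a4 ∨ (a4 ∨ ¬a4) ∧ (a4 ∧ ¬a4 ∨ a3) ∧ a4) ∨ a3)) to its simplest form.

¬(¬¬(¬a3 ∧ a4 ∨ a3 ∧ a4) ∨ ¬(¬(¬a3 ∧ a4 ∨ (a4 ∨ ¬a4) ∧ (a4 ∧ ¬a4 ∨ a3) ∧ a4) ∨ a3))
= ¬(¬a3 ∧ a4 ∨ a3 ∧ a4) ∧ (¬(¬a3 ∧ a4 ∨ (a4 ∨ ¬a4) ∧ (a4 ∧ ¬a4 ∨ a3) ∧ a4) ∨ a3)
= ¬(¬a3 ∧ a4 ∨ a3 ∧ a4) ∧ (¬(¬a3 ∧ a4 ∨ (a4 ∧ ¬a4 ∨ a3) ∧ a4) ∨ a3)
= ¬(¬a3 ∧ a4 ∨ a3 ∧ a4) ∧ (¬(¬a3 ∧ a4 ∨ a3 ∧ a4) ∨ a3)
= ¬(¬a3 ∧ a4 ∨ a3 ∧ a4)
= ¬a4

¬a4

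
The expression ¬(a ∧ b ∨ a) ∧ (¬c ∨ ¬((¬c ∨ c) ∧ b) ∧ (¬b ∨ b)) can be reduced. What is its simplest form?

¬a ∧ (¬c ∨ ¬b)

¬(a ∧ b ∨ a) ∧ (¬c ∨ ¬((¬c ∨ c) ∧ b) ∧ (¬b ∨ b))
= ¬(a ∧ b ∨ a) ∧ (¬c ∨ ¬b ∧ (¬b ∨ b))   (complement / identity)
= ¬(a ∧ b ∨ a) ∧ (¬c ∨ ¬b)   (complement / identity)
= ¬a ∧ (¬c ∨ ¬b)   (absorption)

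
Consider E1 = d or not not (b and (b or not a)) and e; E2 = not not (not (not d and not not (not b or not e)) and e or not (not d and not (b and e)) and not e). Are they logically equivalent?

E1: d or not not (b and (b or not a)) and e
    = d or not not b and e   (absorption)
    = d or b and e   (double negation)
E2: not not (not (not d and not not (not b or not e)) and e or not (not d and not (b and e)) and not e)
    = not not (not (not d and not (b and e)) and e or not (not d and not (b and e)) and not e)   (De Morgan)
    = not not not (not d and not (b and e))   (distribution)
    = not (not d and not (b and e))   (double negation)
    = d or b and e   (De Morgan)
Both reduce to d or b and e, so they are equivalent.

Yes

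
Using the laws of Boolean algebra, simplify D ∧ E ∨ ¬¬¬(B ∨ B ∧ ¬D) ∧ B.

D ∧ E ∨ ¬¬¬(B ∨ B ∧ ¬D) ∧ B
= D ∧ E ∨ ¬¬¬B ∧ B   (absorption)
= D ∧ E ∨ ¬B ∧ B   (double negation)
= D ∧ E   (complement / identity)

D ∧ E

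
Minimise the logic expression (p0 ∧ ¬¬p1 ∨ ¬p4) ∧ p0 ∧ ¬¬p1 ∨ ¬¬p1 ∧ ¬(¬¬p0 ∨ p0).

p1

(p0 ∧ ¬¬p1 ∨ ¬p4) ∧ p0 ∧ ¬¬p1 ∨ ¬¬p1 ∧ ¬(¬¬p0 ∨ p0)
= p0 ∧ ¬¬p1 ∨ ¬¬p1 ∧ ¬(¬¬p0 ∨ p0)   [absorption]
= p0 ∧ ¬¬p1 ∨ ¬¬p1 ∧ ¬(p0 ∨ p0)   [double negation]
= p0 ∧ ¬¬p1 ∨ ¬¬p1 ∧ ¬p0   [idempotence]
= ¬¬p1   [distribution]
= p1   [double negation]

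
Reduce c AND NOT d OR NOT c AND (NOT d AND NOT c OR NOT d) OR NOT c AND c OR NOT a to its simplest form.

NOT d OR NOT a

c AND NOT d OR NOT c AND (NOT d AND NOT c OR NOT d) OR NOT c AND c OR NOT a
= c AND NOT d OR NOT c AND NOT d OR NOT c AND c OR NOT a   [absorption]
= NOT d OR NOT c AND c OR NOT a   [distribution]
= NOT d OR NOT a   [complement / identity]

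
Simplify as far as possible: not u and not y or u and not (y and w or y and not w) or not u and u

not y

not u and not y or u and not (y and w or y and not w) or not u and u
= not u and not y or u and not y or not u and u   [distribution]
= not u and not y or u and not y   [complement / identity]
= not y   [distribution]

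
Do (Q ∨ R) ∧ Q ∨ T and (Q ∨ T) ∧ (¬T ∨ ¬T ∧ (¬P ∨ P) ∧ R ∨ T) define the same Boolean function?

E1: (Q ∨ R) ∧ Q ∨ T
    = Q ∨ T   (absorption)
E2: (Q ∨ T) ∧ (¬T ∨ ¬T ∧ (¬P ∨ P) ∧ R ∨ T)
    = (Q ∨ T) ∧ (¬T ∨ ¬T ∧ R ∨ T)   (complement / identity)
    = (Q ∨ T) ∧ (¬T ∨ T)   (absorption)
    = Q ∨ T   (complement / identity)
Both reduce to Q ∨ T, so they are equivalent.

Yes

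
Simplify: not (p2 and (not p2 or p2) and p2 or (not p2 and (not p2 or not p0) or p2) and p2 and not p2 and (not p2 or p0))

not p2

not (p2 and (not p2 or p2) and p2 or (not p2 and (not p2 or not p0) or p2) and p2 and not p2 and (not p2 or p0))
= not (p2 and (not p2 or p2) and p2 or (not p2 and (not p2 or not p0) or p2) and p2 and not p2)   (absorption)
= not (p2 and (not p2 or p2) and p2 or (not p2 or p2) and p2 and not p2)   (absorption)
= not ((not p2 or p2) and p2)   (distribution)
= not p2   (complement / identity)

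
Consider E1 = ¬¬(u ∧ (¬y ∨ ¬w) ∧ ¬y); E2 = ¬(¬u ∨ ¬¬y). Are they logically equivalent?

E1: ¬¬(u ∧ (¬y ∨ ¬w) ∧ ¬y)
    = ¬¬(u ∧ ¬y)
    = u ∧ ¬y
E2: ¬(¬u ∨ ¬¬y)
    = u ∧ ¬y
Both reduce to u ∧ ¬y, so they are equivalent.

Yes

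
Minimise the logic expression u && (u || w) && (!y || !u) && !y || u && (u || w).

u && (u || w) && (!y || !u) && !y || u && (u || w)
= u && (u || w) && !y || u && (u || w)   [absorption]
= u && (u || w)   [absorption]
= u   [absorption]

u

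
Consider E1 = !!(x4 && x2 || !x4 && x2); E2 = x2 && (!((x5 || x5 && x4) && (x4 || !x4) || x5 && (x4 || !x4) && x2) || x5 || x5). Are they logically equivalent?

E1: !!(x4 && x2 || !x4 && x2)
    = !!x2   — distribution
    = x2   — double negation
E2: x2 && (!((x5 || x5 && x4) && (x4 || !x4) || x5 && (x4 || !x4) && x2) || x5 || x5)
    = x2 && (!(x5 && (x4 || !x4) || x5 && (x4 || !x4) && x2) || x5 || x5)   — absorption
    = x2 && (!(x5 && (x4 || !x4)) || x5 || x5)   — absorption
    = x2 && (!(x5 && (x4 || !x4)) || x5)   — idempotence
    = x2 && (!x5 || x5)   — complement / identity
    = x2   — complement / identity
Both reduce to x2, so they are equivalent.

Yes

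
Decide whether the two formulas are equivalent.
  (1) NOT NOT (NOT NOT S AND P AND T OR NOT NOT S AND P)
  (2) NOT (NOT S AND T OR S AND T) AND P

No

E1: NOT NOT (NOT NOT S AND P AND T OR NOT NOT S AND P)
    = NOT NOT (NOT NOT S AND P)   — absorption
    = NOT NOT S AND P   — double negation
    = S AND P   — double negation
E2: NOT (NOT S AND T OR S AND T) AND P
    = NOT T AND P   — distribution
These differ: at P=1, S=1, T=1, E1 = 1 but E2 = 0.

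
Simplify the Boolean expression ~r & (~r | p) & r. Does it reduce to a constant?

0

~r & (~r | p) & r
= ~r & r
= 0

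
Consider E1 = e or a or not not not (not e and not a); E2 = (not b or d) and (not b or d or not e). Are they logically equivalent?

E1: e or a or not not not (not e and not a)
    = e or a or not not (e or a)   [De Morgan]
    = e or a or e or a   [double negation]
    = e or a   [idempotence]
E2: (not b or d) and (not b or d or not e)
    = not b or d   [absorption]
These differ: at a=1, b=1, d=0, e=0, E1 = 1 but E2 = 0.

No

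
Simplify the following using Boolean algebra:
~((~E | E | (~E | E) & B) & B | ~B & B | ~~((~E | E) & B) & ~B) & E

~B & E

~((~E | E | (~E | E) & B) & B | ~B & B | ~~((~E | E) & B) & ~B) & E
= ~((~E | E | (~E | E) & B) & B | ~B & B | (~E | E) & B & ~B) & E   (double negation)
= ~((~E | E) & B | ~B & B | (~E | E) & B & ~B) & E   (absorption)
= ~((~E | E) & B | (~E | E) & B & ~B) & E   (complement / identity)
= ~((~E | E) & B) & E   (absorption)
= ~B & E   (complement / identity)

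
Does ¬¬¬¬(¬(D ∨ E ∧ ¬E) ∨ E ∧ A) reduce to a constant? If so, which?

¬¬¬¬(¬(D ∨ E ∧ ¬E) ∨ E ∧ A)
= ¬¬(¬(D ∨ E ∧ ¬E) ∨ E ∧ A)   (double negation)
= ¬(D ∨ E ∧ ¬E) ∨ E ∧ A   (double negation)
= ¬D ∨ E ∧ A   (complement / identity)
This depends on A, D, E, so it is not a constant.

no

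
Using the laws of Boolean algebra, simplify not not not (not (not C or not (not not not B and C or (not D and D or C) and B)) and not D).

not not not (not (not C or not (not not not B and C or (not D and D or C) and B)) and not D)
= not not not (not (not C or not (not B and C or (not D and D or C) and B)) and not D)
= not not not (not (not C or not (not B and C or C and B)) and not D)
= not not not (not (not C or not C) and not D)
= not (not (not C or not C) and not D)
= not (not not C and not D)
= not C or D

not C or D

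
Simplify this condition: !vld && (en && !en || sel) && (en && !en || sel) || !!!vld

!vld && (en && !en || sel) && (en && !en || sel) || !!!vld
= !vld && (en && !en || sel) || !!!vld   (idempotence)
= !vld && sel || !!!vld   (complement / identity)
= !vld && sel || !vld   (double negation)
= !vld   (absorption)

!vld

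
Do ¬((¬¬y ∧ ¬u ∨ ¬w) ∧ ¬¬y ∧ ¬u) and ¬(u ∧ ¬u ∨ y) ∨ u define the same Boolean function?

E1: ¬((¬¬y ∧ ¬u ∨ ¬w) ∧ ¬¬y ∧ ¬u)
    = ¬(¬¬y ∧ ¬u)   (absorption)
    = ¬y ∨ u   (De Morgan)
E2: ¬(u ∧ ¬u ∨ y) ∨ u
    = ¬y ∨ u   (complement / identity)
Both reduce to ¬y ∨ u, so they are equivalent.

Yes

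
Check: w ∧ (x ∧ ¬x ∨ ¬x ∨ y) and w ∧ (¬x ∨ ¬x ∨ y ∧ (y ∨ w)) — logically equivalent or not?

Yes

E1: w ∧ (x ∧ ¬x ∨ ¬x ∨ y)
    = w ∧ (¬x ∨ y)
E2: w ∧ (¬x ∨ ¬x ∨ y ∧ (y ∨ w))
    = w ∧ (¬x ∨ ¬x ∨ y)
    = w ∧ (¬x ∨ y)
Both reduce to w ∧ (¬x ∨ y), so they are equivalent.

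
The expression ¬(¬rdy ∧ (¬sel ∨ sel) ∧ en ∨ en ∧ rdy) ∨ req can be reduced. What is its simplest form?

¬en ∨ req

¬(¬rdy ∧ (¬sel ∨ sel) ∧ en ∨ en ∧ rdy) ∨ req
= ¬(¬rdy ∧ en ∨ en ∧ rdy) ∨ req   (complement / identity)
= ¬en ∨ req   (distribution)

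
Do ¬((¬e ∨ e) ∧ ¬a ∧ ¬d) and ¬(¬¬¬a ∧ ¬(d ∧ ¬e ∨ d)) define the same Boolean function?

Yes

E1: ¬((¬e ∨ e) ∧ ¬a ∧ ¬d)
    = ¬(¬a ∧ ¬d)   — complement / identity
    = a ∨ d   — De Morgan
E2: ¬(¬¬¬a ∧ ¬(d ∧ ¬e ∨ d))
    = ¬(¬¬¬a ∧ ¬d)   — absorption
    = ¬¬a ∨ d   — De Morgan
    = a ∨ d   — double negation
Both reduce to a ∨ d, so they are equivalent.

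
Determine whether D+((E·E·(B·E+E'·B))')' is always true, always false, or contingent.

D+((E·E·(B·E+E'·B))')'
= D+((E·E·B)')'   (distribution)
= D+((E·B)')'   (idempotence)
= D+E·B   (double negation)
This depends on B, D, E, so it is not a constant.

contingent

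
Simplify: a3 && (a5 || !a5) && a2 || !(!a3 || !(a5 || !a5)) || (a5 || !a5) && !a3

true

a3 && (a5 || !a5) && a2 || !(!a3 || !(a5 || !a5)) || (a5 || !a5) && !a3
= a3 && (a5 || !a5) && a2 || a3 && (a5 || !a5) || (a5 || !a5) && !a3   — De Morgan
= a3 && (a5 || !a5) || (a5 || !a5) && !a3   — absorption
= a5 || !a5   — distribution
= true   — complement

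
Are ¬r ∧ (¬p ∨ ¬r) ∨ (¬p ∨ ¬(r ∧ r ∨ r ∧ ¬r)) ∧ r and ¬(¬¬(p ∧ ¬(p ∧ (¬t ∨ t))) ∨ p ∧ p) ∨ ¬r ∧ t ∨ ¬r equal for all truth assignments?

E1: ¬r ∧ (¬p ∨ ¬r) ∨ (¬p ∨ ¬(r ∧ r ∨ r ∧ ¬r)) ∧ r
    = ¬r ∧ (¬p ∨ ¬r) ∨ (¬p ∨ ¬r) ∧ r   — distribution
    = ¬p ∨ ¬r   — distribution
E2: ¬(¬¬(p ∧ ¬(p ∧ (¬t ∨ t))) ∨ p ∧ p) ∨ ¬r ∧ t ∨ ¬r
    = ¬(¬¬(p ∧ ¬(p ∧ (¬t ∨ t))) ∨ p ∧ p) ∨ ¬r   — absorption
    = ¬(p ∧ ¬(p ∧ (¬t ∨ t)) ∨ p ∧ p) ∨ ¬r   — double negation
    = ¬(p ∧ ¬p ∨ p ∧ p) ∨ ¬r   — complement / identity
    = ¬p ∨ ¬r   — distribution
Both reduce to ¬p ∨ ¬r, so they are equivalent.

Yes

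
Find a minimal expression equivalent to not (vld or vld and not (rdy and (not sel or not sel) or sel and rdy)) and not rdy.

not vld and not rdy

not (vld or vld and not (rdy and (not sel or not sel) or sel and rdy)) and not rdy
= not (vld or vld and not (rdy and not sel or sel and rdy)) and not rdy   [idempotence]
= not (vld or vld and not rdy) and not rdy   [distribution]
= not vld and not rdy   [absorption]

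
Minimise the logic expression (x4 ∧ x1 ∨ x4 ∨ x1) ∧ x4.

x4

(x4 ∧ x1 ∨ x4 ∨ x1) ∧ x4
= (x4 ∨ x1) ∧ x4   (absorption)
= x4   (absorption)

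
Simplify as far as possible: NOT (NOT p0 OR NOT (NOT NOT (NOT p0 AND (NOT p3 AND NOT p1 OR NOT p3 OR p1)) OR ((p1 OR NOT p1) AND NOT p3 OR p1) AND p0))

NOT (NOT p0 OR NOT (NOT NOT (NOT p0 AND (NOT p3 AND NOT p1 OR NOT p3 OR p1)) OR ((p1 OR NOT p1) AND NOT p3 OR p1) AND p0))
= NOT (NOT p0 OR NOT (NOT NOT (NOT p0 AND (NOT p3 OR p1)) OR ((p1 OR NOT p1) AND NOT p3 OR p1) AND p0))   — absorption
= NOT (NOT p0 OR NOT (NOT NOT (NOT p0 AND (NOT p3 OR p1)) OR (NOT p3 OR p1) AND p0))   — complement / identity
= NOT (NOT p0 OR NOT (NOT p0 AND (NOT p3 OR p1) OR (NOT p3 OR p1) AND p0))   — double negation
= NOT (NOT p0 OR NOT (NOT p3 OR p1))   — distribution
= p0 AND (NOT p3 OR p1)   — De Morgan

p0 AND (NOT p3 OR p1)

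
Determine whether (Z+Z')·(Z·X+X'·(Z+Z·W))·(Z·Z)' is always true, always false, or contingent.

(Z+Z')·(Z·X+X'·(Z+Z·W))·(Z·Z)'
= (Z·X+X'·(Z+Z·W))·(Z·Z)'   [complement / identity]
= (Z·X+X'·Z)·(Z·Z)'   [absorption]
= Z·(Z·Z)'   [distribution]
= Z·Z'   [idempotence]
= 0   [complement]

always false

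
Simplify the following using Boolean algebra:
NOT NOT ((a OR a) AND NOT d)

NOT NOT ((a OR a) AND NOT d)
= NOT NOT (a AND NOT d)   [idempotence]
= a AND NOT d   [double negation]

a AND NOT d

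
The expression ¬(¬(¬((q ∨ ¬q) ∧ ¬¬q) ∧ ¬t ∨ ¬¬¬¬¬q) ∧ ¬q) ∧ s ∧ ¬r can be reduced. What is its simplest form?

¬(¬(¬((q ∨ ¬q) ∧ ¬¬q) ∧ ¬t ∨ ¬¬¬¬¬q) ∧ ¬q) ∧ s ∧ ¬r
= ¬(¬(¬¬¬q ∧ ¬t ∨ ¬¬¬¬¬q) ∧ ¬q) ∧ s ∧ ¬r   (complement / identity)
= ¬(¬(¬¬¬q ∧ ¬t ∨ ¬¬¬q) ∧ ¬q) ∧ s ∧ ¬r   (double negation)
= ¬(¬¬¬¬q ∧ ¬q) ∧ s ∧ ¬r   (absorption)
= (¬¬¬q ∨ q) ∧ s ∧ ¬r   (De Morgan)
= (¬q ∨ q) ∧ s ∧ ¬r   (double negation)
= s ∧ ¬r   (complement / identity)

s ∧ ¬r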